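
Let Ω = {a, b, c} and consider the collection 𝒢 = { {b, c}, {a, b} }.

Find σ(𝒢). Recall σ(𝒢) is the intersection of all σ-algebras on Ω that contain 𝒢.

|σ(𝒢)| = 8.  σ(𝒢) = { ∅, {a}, {b}, {c}, {a, b}, {a, c}, {b, c}, Ω }

Working:
Seed the family with 𝒢 together with ∅ and Ω: { ∅, {a, b}, {b, c}, Ω }.
Iteration 1 (2 new):
  {a}  = complement {b, c}
  {c}  = complement {a, b}
  — 6 sets.
Iteration 2: +1 →
  {a, c}  = {c} ∪ {a}
  — 7 sets.
Iteration 3 adds 1:
  {b}  = complement {a, c}
  — 8 sets.
Iteration 4 adds nothing — fixpoint reached.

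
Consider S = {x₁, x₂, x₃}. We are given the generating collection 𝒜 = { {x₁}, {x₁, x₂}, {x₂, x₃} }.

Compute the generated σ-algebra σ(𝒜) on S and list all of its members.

σ(𝒜) = { ∅, {x₁}, {x₂}, {x₃}, {x₁, x₂}, {x₁, x₃}, {x₂, x₃}, S }

Derivation:
Start: 𝒜 ∪ {∅, S} = { ∅, {x₁}, {x₁, x₂}, {x₂, x₃}, S }.
Round 1: 1 new —
  {x₃}  = ᶜ of {x₁, x₂}
  [6 total]
Round 2. New:
  {x₁, x₃}  = {x₃} ∪ {x₁}
  [7 total]
Round 3 adds 1:
  {x₂}  = ᶜ of {x₁, x₃}
  [8 total]
Round 4: closed — nothing new.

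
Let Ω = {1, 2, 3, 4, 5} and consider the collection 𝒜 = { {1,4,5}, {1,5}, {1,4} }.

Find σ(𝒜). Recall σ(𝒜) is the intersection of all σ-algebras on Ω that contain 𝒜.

Take S₀ = 𝒜 ∪ {∅, Ω} = { {}, {1,4}, {1,5}, {1,4,5}, Ω }.
Step 1 (3 new):
  {2,3}  = ᶜ of {1,4,5}
  {2,3,4}  = ᶜ of {1,5}
  {2,3,5}  = ᶜ of {1,4}
  (now 8)
Step 2. New:
  {1,2,3,4}  = {1,4} ∪ {2,3}
  {1,2,3,5}  = {2,3,5} ∪ {1,5}
  {2,3,4,5}  = {2,3,5} ∪ {2,3,4}
  (now 11)
Step 3 adds 3:
  {1}  = ᶜ of {2,3,4,5}
  {4}  = ᶜ of {1,2,3,5}
  {5}  = ᶜ of {1,2,3,4}
  (now 14)
Step 4: +2 →
  {4,5}  = {4} ∪ {5}
  {1,2,3}  = {2,3} ∪ {1}
  (now 16)
Step 5 adds nothing — fixpoint reached.

Therefore σ(𝒜) = { {}, {1}, {4}, {5}, {1,4}, {1,5}, {2,3}, {4,5}, {1,2,3}, {1,4,5}, {2,3,4}, {2,3,5}, {1,2,3,4}, {1,2,3,5}, {2,3,4,5}, Ω } (|σ(𝒜)| = 16).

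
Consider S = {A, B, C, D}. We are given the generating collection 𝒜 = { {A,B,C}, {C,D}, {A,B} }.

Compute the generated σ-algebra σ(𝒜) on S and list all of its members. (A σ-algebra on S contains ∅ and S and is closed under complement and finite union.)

Take S₀ = 𝒜 ∪ {∅, S} = { ∅, {A,B}, {C,D}, {A,B,C}, S }.
Iteration 1: +1 →
  {D}  = complement {A,B,C}
  (now 6)
Iteration 2: 1 new —
  {A,B,D}  = {D} ∪ {A,B}
  (now 7)
Iteration 3. New:
  {C}  = complement {A,B,D}
  (now 8)
Iteration 4: closed — nothing new.

Therefore σ(𝒜) = { ∅, {C}, {D}, {A,B}, {C,D}, {A,B,C}, {A,B,D}, S } (|σ(𝒜)| = 8).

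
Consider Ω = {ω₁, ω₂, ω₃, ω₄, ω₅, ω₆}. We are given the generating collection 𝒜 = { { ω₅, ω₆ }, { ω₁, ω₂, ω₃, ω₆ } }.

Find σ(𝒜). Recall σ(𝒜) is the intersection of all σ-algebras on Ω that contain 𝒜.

σ(𝒜) = { ∅, { ω₄ }, { ω₅ }, { ω₆ }, { ω₄, ω₅ }, { ω₄, ω₆ }, { ω₅, ω₆ }, { ω₁, ω₂, ω₃ }, { ω₄, ω₅, ω₆ }, { ω₁, ω₂, ω₃, ω₄ }, { ω₁, ω₂, ω₃, ω₅ }, { ω₁, ω₂, ω₃, ω₆ }, { ω₁, ω₂, ω₃, ω₄, ω₅ }, { ω₁, ω₂, ω₃, ω₄, ω₆ }, { ω₁, ω₂, ω₃, ω₅, ω₆ }, Ω }

Derivation:
Start: 𝒜 ∪ {∅, Ω} = { ∅, { ω₅, ω₆ }, { ω₁, ω₂, ω₃, ω₆ }, Ω }.
Iteration 1 adds 3:
  { ω₄, ω₅ }  = complement { ω₁, ω₂, ω₃, ω₆ }
  { ω₁, ω₂, ω₃, ω₄ }  = complement { ω₅, ω₆ }
  { ω₁, ω₂, ω₃, ω₅, ω₆ }  = { ω₁, ω₂, ω₃, ω₆ } ∪ { ω₅, ω₆ }
  (now 7)
Iteration 2 adds 4:
  { ω₄ }  = complement { ω₁, ω₂, ω₃, ω₅, ω₆ }
  { ω₄, ω₅, ω₆ }  = { ω₄, ω₅ } ∪ { ω₅, ω₆ }
  { ω₁, ω₂, ω₃, ω₄, ω₅ }  = { ω₄, ω₅ } ∪ { ω₁, ω₂, ω₃, ω₄ }
  { ω₁, ω₂, ω₃, ω₄, ω₆ }  = { ω₁, ω₂, ω₃, ω₄ } ∪ { ω₁, ω₂, ω₃, ω₆ }
  (now 11)
Iteration 3. New:
  { ω₅ }  = complement { ω₁, ω₂, ω₃, ω₄, ω₆ }
  { ω₆ }  = complement { ω₁, ω₂, ω₃, ω₄, ω₅ }
  { ω₁, ω₂, ω₃ }  = complement { ω₄, ω₅, ω₆ }
  (now 14)
Iteration 4. New:
  { ω₄, ω₆ }  = { ω₄ } ∪ { ω₆ }
  { ω₁, ω₂, ω₃, ω₅ }  = { ω₁, ω₂, ω₃ } ∪ { ω₅ }
  (now 16)
Iteration 5: stable.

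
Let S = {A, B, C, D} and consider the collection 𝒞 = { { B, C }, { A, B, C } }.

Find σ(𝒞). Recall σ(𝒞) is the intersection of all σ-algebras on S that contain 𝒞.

Answer: σ(𝒞) = { {  }, { A }, { D }, { A, D }, { B, C }, { A, B, C }, { B, C, D }, S }

Trace:
Seed the family with 𝒞 together with ∅ and S: { {  }, { B, C }, { A, B, C }, S }.
Step 1 (2 new):
  { D }  = ᶜ of { A, B, C }
  { A, D }  = ᶜ of { B, C }
  [6 total]
Step 2 adds 1:
  { B, C, D }  = { B, C } ∪ { D }
  [7 total]
Step 3 (1 new):
  { A }  = ᶜ of { B, C, D }
  [8 total]
Step 4: no new sets; the family is a σ-algebra.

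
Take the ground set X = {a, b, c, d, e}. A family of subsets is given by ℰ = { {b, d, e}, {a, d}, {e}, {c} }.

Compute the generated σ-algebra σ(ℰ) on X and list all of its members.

Initial family (6 sets): { ∅, {c}, {e}, {a, d}, {b, d, e}, X }.
Iteration 1: 8 new —
  {a, c}  = ᶜ of {b, d, e}
  {c, e}  = {c} ∪ {e}
  {a, c, d}  = {c} ∪ {a, d}
  {a, d, e}  = {a, d} ∪ {e}
  {b, c, e}  = ᶜ of {a, d}
  {a, b, c, d}  = ᶜ of {e}
  {a, b, d, e}  = ᶜ of {c}
  {b, c, d, e}  = {c} ∪ {b, d, e}
Iteration 2. New:
  {a}  = ᶜ of {b, c, d, e}
  {b, c}  = ᶜ of {a, d, e}
  {b, e}  = ᶜ of {a, c, d}
  {a, b, d}  = ᶜ of {c, e}
  {a, c, e}  = {e} ∪ {a, c}
  {a, b, c, e}  = {b, c, e} ∪ {a, c}
  {a, c, d, e}  = {a, d, e} ∪ {c}
Iteration 3. New:
  {b}  = ᶜ of {a, c, d, e}
  {d}  = ᶜ of {a, b, c, e}
  {a, e}  = {e} ∪ {a}
  {b, d}  = ᶜ of {a, c, e}
  {a, b, c}  = {a, c} ∪ {b, c}
  {a, b, e}  = {b, e} ∪ {a}
Iteration 4 (5 new):
  {a, b}  = {b} ∪ {a}
  {c, d}  = ᶜ of {a, b, e}
  {d, e}  = ᶜ of {a, b, c}
  {b, c, d}  = ᶜ of {a, e}
  {c, d, e}  = {d} ∪ {c, e}
Iteration 5: no new sets; the family is a σ-algebra.

|σ(ℰ)| = 32.  σ(ℰ) = { ∅, {a}, {b}, {c}, {d}, {e}, {a, b}, {a, c}, {a, d}, {a, e}, {b, c}, {b, d}, {b, e}, {c, d}, {c, e}, {d, e}, {a, b, c}, {a, b, d}, {a, b, e}, {a, c, d}, {a, c, e}, {a, d, e}, {b, c, d}, {b, c, e}, {b, d, e}, {c, d, e}, {a, b, c, d}, {a, b, c, e}, {a, b, d, e}, {a, c, d, e}, {b, c, d, e}, X }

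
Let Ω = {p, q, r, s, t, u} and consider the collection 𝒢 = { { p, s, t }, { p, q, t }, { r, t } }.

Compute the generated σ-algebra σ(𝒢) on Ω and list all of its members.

Take S₀ = 𝒢 ∪ {∅, Ω} = { {  }, { r, t }, { p, q, t }, { p, s, t }, Ω }.
Round 1 (6 new):
  { q, r, u }  = Ω∖{ p, s, t }
  { r, s, u }  = Ω∖{ p, q, t }
  { p, q, r, t }  = { p, q, t } ∪ { r, t }
  { p, q, s, t }  = { p, s, t } ∪ { p, q, t }
  { p, q, s, u }  = Ω∖{ r, t }
  { p, r, s, t }  = { p, s, t } ∪ { r, t }
  (now 11)
Round 2 (11 new):
  { q, u }  = Ω∖{ p, r, s, t }
  { r, u }  = Ω∖{ p, q, s, t }
  { s, u }  = Ω∖{ p, q, r, t }
  { q, r, s, u }  = { q, r, u } ∪ { r, s, u }
  { q, r, t, u }  = { q, r, u } ∪ { r, t }
  { r, s, t, u }  = { r, t } ∪ { r, s, u }
  { p, q, r, s, t }  = { p, s, t } ∪ { p, q, r, t }
  { p, q, r, s, u }  = { p, q, s, u } ∪ { q, r, u }
  { p, q, r, t, u }  = { q, r, u } ∪ { p, q, t }
  { p, q, s, t, u }  = { p, s, t } ∪ { p, q, s, u }
  { p, r, s, t, u }  = { p, s, t } ∪ { r, s, u }
  (now 22)
Round 3 adds 13:
  { q }  = Ω∖{ p, r, s, t, u }
  { r }  = Ω∖{ p, q, s, t, u }
  { s }  = Ω∖{ p, q, r, t, u }
  { t }  = Ω∖{ p, q, r, s, u }
  { u }  = Ω∖{ p, q, r, s, t }
  { p, q }  = Ω∖{ r, s, t, u }
  { p, s }  = Ω∖{ q, r, t, u }
  { p, t }  = Ω∖{ q, r, s, u }
  { q, s, u }  = { s, u } ∪ { q, u }
  { r, t, u }  = { r, t } ∪ { r, u }
  { p, q, t, u }  = { q, u } ∪ { p, q, t }
  { p, s, t, u }  = { s, u } ∪ { p, s, t }
  { q, r, s, t, u }  = { r, t } ∪ { q, r, s, u }
  (now 35)
Round 4: 22 new —
  { p }  = Ω∖{ q, r, s, t, u }
  { q, r }  = Ω∖{ p, s, t, u }
  { q, s }  = { q } ∪ { s }
  { q, t }  = { q } ∪ { t }
  { r, s }  = Ω∖{ p, q, t, u }
  { s, t }  = { t } ∪ { s }
  { t, u }  = { u } ∪ { t }
  { p, q, r }  = { p, q } ∪ { r }
  { p, q, s }  = Ω∖{ r, t, u }
  { p, q, u }  = { p, q } ∪ { q, u }
  { p, r, s }  = { r } ∪ { p, s }
  { p, r, t }  = Ω∖{ q, s, u }
  { p, s, u }  = { u } ∪ { p, s }
  { p, t, u }  = { u } ∪ { p, t }
  { q, r, t }  = { q } ∪ { r, t }
  { q, t, u }  = { q, u } ∪ { t }
  { r, s, t }  = { s } ∪ { r, t }
  { s, t, u }  = { t } ∪ { s, u }
  { p, q, r, u }  = { p, q } ∪ { q, r, u }
  { p, r, s, u }  = { p, s } ∪ { r, u }
  { p, r, t, u }  = { r, u } ∪ { p, t }
  { q, s, t, u }  = { q, s, u } ∪ { t }
  (now 57)
Round 5 (7 new):
  { p, r }  = Ω∖{ q, s, t, u }
  { p, u }  = { u } ∪ { p }
  { p, r, u }  = { r, u } ∪ { p }
  { q, r, s }  = Ω∖{ p, t, u }
  { q, s, t }  = { q, t } ∪ { s, t }
  { p, q, r, s }  = Ω∖{ t, u }
  { q, r, s, t }  = { q, t } ∪ { r, s, t }
  (now 64)
After Round 6 the family is unchanged; done.

σ(𝒢) = { {  }, { p }, { q }, { r }, { s }, { t }, { u }, { p, q }, { p, r }, { p, s }, { p, t }, { p, u }, { q, r }, { q, s }, { q, t }, { q, u }, { r, s }, { r, t }, { r, u }, { s, t }, { s, u }, { t, u }, { p, q, r }, { p, q, s }, { p, q, t }, { p, q, u }, { p, r, s }, { p, r, t }, { p, r, u }, { p, s, t }, { p, s, u }, { p, t, u }, { q, r, s }, { q, r, t }, { q, r, u }, { q, s, t }, { q, s, u }, { q, t, u }, { r, s, t }, { r, s, u }, { r, t, u }, { s, t, u }, { p, q, r, s }, { p, q, r, t }, { p, q, r, u }, { p, q, s, t }, { p, q, s, u }, { p, q, t, u }, { p, r, s, t }, { p, r, s, u }, { p, r, t, u }, { p, s, t, u }, { q, r, s, t }, { q, r, s, u }, { q, r, t, u }, { q, s, t, u }, { r, s, t, u }, { p, q, r, s, t }, { p, q, r, s, u }, { p, q, r, t, u }, { p, q, s, t, u }, { p, r, s, t, u }, { q, r, s, t, u }, Ω }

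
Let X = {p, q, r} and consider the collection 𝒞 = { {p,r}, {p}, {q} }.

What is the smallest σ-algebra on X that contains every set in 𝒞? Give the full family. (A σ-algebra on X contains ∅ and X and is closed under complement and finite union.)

Start: 𝒞 ∪ {∅, X} = { ∅, {p}, {q}, {p,r}, X }.
Iteration 1. New:
  {p,q}  = {q} ∪ {p}
  {q,r}  = complement {p}
  — 7 sets.
Iteration 2 (1 new):
  {r}  = complement {p,q}
  — 8 sets.
Iteration 3: closed — nothing new.

|σ(𝒞)| = 8.  σ(𝒞) = { ∅, {p}, {q}, {r}, {p,q}, {p,r}, {q,r}, X }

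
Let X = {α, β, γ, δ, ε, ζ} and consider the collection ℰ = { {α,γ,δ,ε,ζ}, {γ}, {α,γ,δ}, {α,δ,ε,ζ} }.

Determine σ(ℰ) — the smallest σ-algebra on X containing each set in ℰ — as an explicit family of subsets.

Answer: σ(ℰ) = { {}, {β}, {γ}, {α,δ}, {β,γ}, {ε,ζ}, {α,β,δ}, {α,γ,δ}, {β,ε,ζ}, {γ,ε,ζ}, {α,β,γ,δ}, {α,δ,ε,ζ}, {β,γ,ε,ζ}, {α,β,δ,ε,ζ}, {α,γ,δ,ε,ζ}, X }

Derivation:
Start: ℰ ∪ {∅, X} = { {}, {γ}, {α,γ,δ}, {α,δ,ε,ζ}, {α,γ,δ,ε,ζ}, X }.
Round 1: 4 new —
  {β}  = {α,γ,δ,ε,ζ}ᶜ
  {β,γ}  = {α,δ,ε,ζ}ᶜ
  {β,ε,ζ}  = {α,γ,δ}ᶜ
  {α,β,δ,ε,ζ}  = {γ}ᶜ
Round 2: +2 →
  {α,β,γ,δ}  = {β} ∪ {α,γ,δ}
  {β,γ,ε,ζ}  = {β,ε,ζ} ∪ {γ}
Round 3: 2 new —
  {α,δ}  = {β,γ,ε,ζ}ᶜ
  {ε,ζ}  = {α,β,γ,δ}ᶜ
Round 4: +2 →
  {α,β,δ}  = {α,δ} ∪ {β}
  {γ,ε,ζ}  = {γ} ∪ {ε,ζ}
Round 5: stable.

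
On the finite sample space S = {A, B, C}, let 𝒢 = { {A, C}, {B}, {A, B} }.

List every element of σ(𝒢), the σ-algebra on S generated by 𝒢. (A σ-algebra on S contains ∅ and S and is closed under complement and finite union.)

Start: 𝒢 ∪ {∅, S} = { {}, {B}, {A, B}, {A, C}, S }.
Pass 1 adds 1:
  {C}  = ᶜ of {A, B}
  |family| = 6
Pass 2. New:
  {B, C}  = {C} ∪ {B}
  |family| = 7
Pass 3: +1 →
  {A}  = ᶜ of {B, C}
  |family| = 8
Pass 4: stable.

Therefore σ(𝒢) = { {}, {A}, {B}, {C}, {A, B}, {A, C}, {B, C}, S } (|σ(𝒢)| = 8).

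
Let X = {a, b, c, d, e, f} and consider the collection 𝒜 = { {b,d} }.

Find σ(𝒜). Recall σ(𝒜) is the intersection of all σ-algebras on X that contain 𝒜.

σ(𝒜) (4 sets): { {}, {b,d}, {a,c,e,f}, X }

Check:
Take S₀ = 𝒜 ∪ {∅, X} = { {}, {b,d}, X }.
Step 1: 1 new —
  {a,c,e,f}  = {b,d}ᶜ
  |family| = 4
Step 2 adds nothing — fixpoint reached.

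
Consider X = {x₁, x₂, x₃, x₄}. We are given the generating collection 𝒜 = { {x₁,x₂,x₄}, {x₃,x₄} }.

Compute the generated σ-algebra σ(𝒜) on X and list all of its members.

Begin from { ∅, {x₃,x₄}, {x₁,x₂,x₄}, X } (that is, 𝒜 plus ∅ and X).
Round 1 adds 2:
  {x₃}  = complement {x₁,x₂,x₄}
  {x₁,x₂}  = complement {x₃,x₄}
Round 2: +1 →
  {x₁,x₂,x₃}  = {x₃} ∪ {x₁,x₂}
Round 3 (1 new):
  {x₄}  = complement {x₁,x₂,x₃}
Round 4: already closed under ᶜ and ∪.

Therefore σ(𝒜) = { ∅, {x₃}, {x₄}, {x₁,x₂}, {x₃,x₄}, {x₁,x₂,x₃}, {x₁,x₂,x₄}, X } (|σ(𝒜)| = 8).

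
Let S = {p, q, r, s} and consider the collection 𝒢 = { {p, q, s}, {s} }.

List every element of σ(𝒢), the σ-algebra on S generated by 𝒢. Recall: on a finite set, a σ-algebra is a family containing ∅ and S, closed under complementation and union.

σ(𝒢) (8 sets): { {}, {r}, {s}, {p, q}, {r, s}, {p, q, r}, {p, q, s}, S }

Derivation:
Take S₀ = 𝒢 ∪ {∅, S} = { {}, {s}, {p, q, s}, S }.
Step 1: +2 →
  {r}  = S∖{p, q, s}
  {p, q, r}  = S∖{s}
  (now 6)
Step 2. New:
  {r, s}  = {r} ∪ {s}
  (now 7)
Step 3 (1 new):
  {p, q}  = S∖{r, s}
  (now 8)
Step 4: already closed under ᶜ and ∪.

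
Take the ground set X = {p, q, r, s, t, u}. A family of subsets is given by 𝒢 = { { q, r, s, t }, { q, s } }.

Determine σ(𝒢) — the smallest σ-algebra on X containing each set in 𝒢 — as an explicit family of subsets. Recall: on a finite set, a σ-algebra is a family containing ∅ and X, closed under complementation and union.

Answer: σ(𝒢) = { {  }, { p, u }, { q, s }, { r, t }, { p, q, s, u }, { p, r, t, u }, { q, r, s, t }, X }

Derivation:
Take S₀ = 𝒢 ∪ {∅, X} = { {  }, { q, s }, { q, r, s, t }, X }.
Round 1 (2 new):
  { p, u }  = X∖{ q, r, s, t }
  { p, r, t, u }  = X∖{ q, s }
  (now 6)
Round 2 adds 1:
  { p, q, s, u }  = { p, u } ∪ { q, s }
  (now 7)
Round 3: 1 new —
  { r, t }  = X∖{ p, q, s, u }
  (now 8)
Round 4 adds nothing — fixpoint reached.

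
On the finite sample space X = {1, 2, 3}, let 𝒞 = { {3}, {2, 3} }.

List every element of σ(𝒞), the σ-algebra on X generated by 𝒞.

Begin from { {}, {3}, {2, 3}, X } (that is, 𝒞 plus ∅ and X).
Round 1: 2 new —
  {1}  = X∖{2, 3}
  {1, 2}  = X∖{3}
  [6 total]
Round 2: 1 new —
  {1, 3}  = {3} ∪ {1}
  [7 total]
Round 3 (1 new):
  {2}  = X∖{1, 3}
  [8 total]
Round 4: already closed under ᶜ and ∪.

σ(𝒞) = { {}, {1}, {2}, {3}, {1, 2}, {1, 3}, {2, 3}, X }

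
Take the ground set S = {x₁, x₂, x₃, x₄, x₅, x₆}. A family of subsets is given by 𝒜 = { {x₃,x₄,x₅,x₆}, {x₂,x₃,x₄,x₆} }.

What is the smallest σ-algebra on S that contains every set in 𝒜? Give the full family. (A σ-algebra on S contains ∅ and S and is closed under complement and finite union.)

|σ(𝒜)| = 16.  σ(𝒜) = { {}, {x₁}, {x₂}, {x₅}, {x₁,x₂}, {x₁,x₅}, {x₂,x₅}, {x₁,x₂,x₅}, {x₃,x₄,x₆}, {x₁,x₃,x₄,x₆}, {x₂,x₃,x₄,x₆}, {x₃,x₄,x₅,x₆}, {x₁,x₂,x₃,x₄,x₆}, {x₁,x₃,x₄,x₅,x₆}, {x₂,x₃,x₄,x₅,x₆}, S }

Trace:
Take S₀ = 𝒜 ∪ {∅, S} = { {}, {x₂,x₃,x₄,x₆}, {x₃,x₄,x₅,x₆}, S }.
Round 1. New:
  {x₁,x₂}  = complement {x₃,x₄,x₅,x₆}
  {x₁,x₅}  = complement {x₂,x₃,x₄,x₆}
  {x₂,x₃,x₄,x₅,x₆}  = {x₂,x₃,x₄,x₆} ∪ {x₃,x₄,x₅,x₆}
  (now 7)
Round 2: +4 →
  {x₁}  = complement {x₂,x₃,x₄,x₅,x₆}
  {x₁,x₂,x₅}  = {x₁,x₂} ∪ {x₁,x₅}
  {x₁,x₂,x₃,x₄,x₆}  = {x₂,x₃,x₄,x₆} ∪ {x₁,x₂}
  {x₁,x₃,x₄,x₅,x₆}  = {x₁,x₅} ∪ {x₃,x₄,x₅,x₆}
  (now 11)
Round 3: 3 new —
  {x₂}  = complement {x₁,x₃,x₄,x₅,x₆}
  {x₅}  = complement {x₁,x₂,x₃,x₄,x₆}
  {x₃,x₄,x₆}  = complement {x₁,x₂,x₅}
  (now 14)
Round 4. New:
  {x₂,x₅}  = {x₂} ∪ {x₅}
  {x₁,x₃,x₄,x₆}  = {x₃,x₄,x₆} ∪ {x₁}
  (now 16)
Round 5 adds nothing — fixpoint reached.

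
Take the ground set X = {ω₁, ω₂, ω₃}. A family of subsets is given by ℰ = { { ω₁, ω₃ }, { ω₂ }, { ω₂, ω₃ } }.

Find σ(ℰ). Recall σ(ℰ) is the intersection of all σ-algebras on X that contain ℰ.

Take S₀ = ℰ ∪ {∅, X} = { {}, { ω₂ }, { ω₁, ω₃ }, { ω₂, ω₃ }, X }.
Iteration 1: +1 →
  { ω₁ }  = X∖{ ω₂, ω₃ }
  |family| = 6
Iteration 2: 1 new —
  { ω₁, ω₂ }  = { ω₂ } ∪ { ω₁ }
  |family| = 7
Iteration 3: 1 new —
  { ω₃ }  = X∖{ ω₁, ω₂ }
  |family| = 8
Iteration 4: stable.

Hence σ(ℰ) has 8 members: { {}, { ω₁ }, { ω₂ }, { ω₃ }, { ω₁, ω₂ }, { ω₁, ω₃ }, { ω₂, ω₃ }, X }.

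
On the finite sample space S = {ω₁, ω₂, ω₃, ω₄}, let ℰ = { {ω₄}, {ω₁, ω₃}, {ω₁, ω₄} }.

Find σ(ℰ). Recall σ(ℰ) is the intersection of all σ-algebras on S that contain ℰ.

Initial family (5 sets): { ∅, {ω₄}, {ω₁, ω₃}, {ω₁, ω₄}, S }.
Iteration 1: 4 new —
  {ω₂, ω₃}  = complement {ω₁, ω₄}
  {ω₂, ω₄}  = complement {ω₁, ω₃}
  {ω₁, ω₂, ω₃}  = complement {ω₄}
  {ω₁, ω₃, ω₄}  = {ω₁, ω₄} ∪ {ω₁, ω₃}
  [9 total]
Iteration 2: +3 →
  {ω₂}  = complement {ω₁, ω₃, ω₄}
  {ω₁, ω₂, ω₄}  = {ω₁, ω₄} ∪ {ω₂, ω₄}
  {ω₂, ω₃, ω₄}  = {ω₂, ω₃} ∪ {ω₄}
  [12 total]
Iteration 3. New:
  {ω₁}  = complement {ω₂, ω₃, ω₄}
  {ω₃}  = complement {ω₁, ω₂, ω₄}
  [14 total]
Iteration 4. New:
  {ω₁, ω₂}  = {ω₂} ∪ {ω₁}
  {ω₃, ω₄}  = {ω₃} ∪ {ω₄}
  [16 total]
Iteration 5: stable.

Hence σ(ℰ) has 16 members: { ∅, {ω₁}, {ω₂}, {ω₃}, {ω₄}, {ω₁, ω₂}, {ω₁, ω₃}, {ω₁, ω₄}, {ω₂, ω₃}, {ω₂, ω₄}, {ω₃, ω₄}, {ω₁, ω₂, ω₃}, {ω₁, ω₂, ω₄}, {ω₁, ω₃, ω₄}, {ω₂, ω₃, ω₄}, S }.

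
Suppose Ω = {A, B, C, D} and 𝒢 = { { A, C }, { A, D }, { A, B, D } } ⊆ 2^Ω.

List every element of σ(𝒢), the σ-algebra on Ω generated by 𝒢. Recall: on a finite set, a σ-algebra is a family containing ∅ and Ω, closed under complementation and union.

Initial family (5 sets): { ∅, { A, C }, { A, D }, { A, B, D }, Ω }.
Iteration 1. New:
  { C }  = ᶜ of { A, B, D }
  { B, C }  = ᶜ of { A, D }
  { B, D }  = ᶜ of { A, C }
  { A, C, D }  = { A, D } ∪ { A, C }
  — 9 sets.
Iteration 2 (3 new):
  { B }  = ᶜ of { A, C, D }
  { A, B, C }  = { B, C } ∪ { A, C }
  { B, C, D }  = { C } ∪ { B, D }
  — 12 sets.
Iteration 3 adds 2:
  { A }  = ᶜ of { B, C, D }
  { D }  = ᶜ of { A, B, C }
  — 14 sets.
Iteration 4 (2 new):
  { A, B }  = { B } ∪ { A }
  { C, D }  = { C } ∪ { D }
  — 16 sets.
Iteration 5: no new sets; the family is a σ-algebra.

Hence σ(𝒢) has 16 members: { ∅, { A }, { B }, { C }, { D }, { A, B }, { A, C }, { A, D }, { B, C }, { B, D }, { C, D }, { A, B, C }, { A, B, D }, { A, C, D }, { B, C, D }, Ω }.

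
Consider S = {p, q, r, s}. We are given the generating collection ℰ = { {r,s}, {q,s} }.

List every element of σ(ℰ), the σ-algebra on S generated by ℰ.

σ(ℰ) = { ∅, {p}, {q}, {r}, {s}, {p,q}, {p,r}, {p,s}, {q,r}, {q,s}, {r,s}, {p,q,r}, {p,q,s}, {p,r,s}, {q,r,s}, S }

Derivation:
Take S₀ = ℰ ∪ {∅, S} = { ∅, {q,s}, {r,s}, S }.
Pass 1 (3 new):
  {p,q}  = ᶜ of {r,s}
  {p,r}  = ᶜ of {q,s}
  {q,r,s}  = {r,s} ∪ {q,s}
  |family| = 7
Pass 2: 4 new —
  {p}  = ᶜ of {q,r,s}
  {p,q,r}  = {p,q} ∪ {p,r}
  {p,q,s}  = {p,q} ∪ {q,s}
  {p,r,s}  = {r,s} ∪ {p,r}
  |family| = 11
Pass 3 (3 new):
  {q}  = ᶜ of {p,r,s}
  {r}  = ᶜ of {p,q,s}
  {s}  = ᶜ of {p,q,r}
  |family| = 14
Pass 4 adds 2:
  {p,s}  = {s} ∪ {p}
  {q,r}  = {r} ∪ {q}
  |family| = 16
Pass 5: already closed under ᶜ and ∪.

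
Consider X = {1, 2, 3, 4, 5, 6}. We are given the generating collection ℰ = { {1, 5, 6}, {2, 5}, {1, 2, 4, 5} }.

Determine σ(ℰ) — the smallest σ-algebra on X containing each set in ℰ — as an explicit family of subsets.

σ(ℰ) = { {}, {1}, {2}, {3}, {4}, {5}, {6}, {1, 2}, {1, 3}, {1, 4}, {1, 5}, {1, 6}, {2, 3}, {2, 4}, {2, 5}, {2, 6}, {3, 4}, {3, 5}, {3, 6}, {4, 5}, {4, 6}, {5, 6}, {1, 2, 3}, {1, 2, 4}, {1, 2, 5}, {1, 2, 6}, {1, 3, 4}, {1, 3, 5}, {1, 3, 6}, {1, 4, 5}, {1, 4, 6}, {1, 5, 6}, {2, 3, 4}, {2, 3, 5}, {2, 3, 6}, {2, 4, 5}, {2, 4, 6}, {2, 5, 6}, {3, 4, 5}, {3, 4, 6}, {3, 5, 6}, {4, 5, 6}, {1, 2, 3, 4}, {1, 2, 3, 5}, {1, 2, 3, 6}, {1, 2, 4, 5}, {1, 2, 4, 6}, {1, 2, 5, 6}, {1, 3, 4, 5}, {1, 3, 4, 6}, {1, 3, 5, 6}, {1, 4, 5, 6}, {2, 3, 4, 5}, {2, 3, 4, 6}, {2, 3, 5, 6}, {2, 4, 5, 6}, {3, 4, 5, 6}, {1, 2, 3, 4, 5}, {1, 2, 3, 4, 6}, {1, 2, 3, 5, 6}, {1, 2, 4, 5, 6}, {1, 3, 4, 5, 6}, {2, 3, 4, 5, 6}, X }

Trace:
Initial family (5 sets): { {}, {2, 5}, {1, 5, 6}, {1, 2, 4, 5}, X }.
Iteration 1 (5 new):
  {3, 6}  = X∖{1, 2, 4, 5}
  {2, 3, 4}  = X∖{1, 5, 6}
  {1, 2, 5, 6}  = {2, 5} ∪ {1, 5, 6}
  {1, 3, 4, 6}  = X∖{2, 5}
  {1, 2, 4, 5, 6}  = {1, 5, 6} ∪ {1, 2, 4, 5}
  (now 10)
Iteration 2: 10 new —
  {3}  = X∖{1, 2, 4, 5, 6}
  {3, 4}  = X∖{1, 2, 5, 6}
  {1, 3, 5, 6}  = {1, 5, 6} ∪ {3, 6}
  {2, 3, 4, 5}  = {2, 5} ∪ {2, 3, 4}
  {2, 3, 4, 6}  = {2, 3, 4} ∪ {3, 6}
  {2, 3, 5, 6}  = {2, 5} ∪ {3, 6}
  {1, 2, 3, 4, 5}  = {2, 3, 4} ∪ {1, 2, 4, 5}
  {1, 2, 3, 4, 6}  = {2, 3, 4} ∪ {1, 3, 4, 6}
  {1, 2, 3, 5, 6}  = {3, 6} ∪ {1, 2, 5, 6}
  {1, 3, 4, 5, 6}  = {1, 5, 6} ∪ {1, 3, 4, 6}
  (now 20)
Iteration 3. New:
  {2}  = X∖{1, 3, 4, 5, 6}
  {4}  = X∖{1, 2, 3, 5, 6}
  {5}  = X∖{1, 2, 3, 4, 6}
  {6}  = X∖{1, 2, 3, 4, 5}
  {1, 4}  = X∖{2, 3, 5, 6}
  {1, 5}  = X∖{2, 3, 4, 6}
  {1, 6}  = X∖{2, 3, 4, 5}
  {2, 4}  = X∖{1, 3, 5, 6}
  {2, 3, 5}  = {2, 5} ∪ {3}
  {3, 4, 6}  = {3, 4} ∪ {3, 6}
  {2, 3, 4, 5, 6}  = {2, 5} ∪ {2, 3, 4, 6}
  (now 31)
Iteration 4 adds 27:
  {1}  = X∖{2, 3, 4, 5, 6}
  {2, 3}  = {2} ∪ {3}
  {2, 6}  = {2} ∪ {6}
  {3, 5}  = {5} ∪ {3}
  {4, 5}  = {5} ∪ {4}
  {4, 6}  = {6} ∪ {4}
  {5, 6}  = {6} ∪ {5}
  {1, 2, 4}  = {2} ∪ {1, 4}
  {1, 2, 5}  = X∖{3, 4, 6}
  {1, 2, 6}  = {1, 6} ∪ {2}
  {1, 3, 4}  = {3, 4} ∪ {1, 4}
  {1, 3, 5}  = {3} ∪ {1, 5}
  {1, 3, 6}  = {1, 6} ∪ {3}
  {1, 4, 5}  = {5} ∪ {1, 4}
  {1, 4, 6}  = X∖{2, 3, 5}
  {2, 3, 6}  = {2} ∪ {3, 6}
  {2, 4, 5}  = {2, 5} ∪ {4}
  {2, 4, 6}  = {6} ∪ {2, 4}
  {2, 5, 6}  = {2, 5} ∪ {6}
  {3, 4, 5}  = {3, 4} ∪ {5}
  {3, 5, 6}  = {5} ∪ {3, 6}
  {1, 2, 3, 4}  = {1, 4} ∪ {2, 3, 4}
  {1, 2, 3, 5}  = {2, 3, 5} ∪ {1, 5}
  {1, 2, 4, 6}  = {1, 6} ∪ {2, 4}
  {1, 3, 4, 5}  = {3, 4} ∪ {1, 5}
  {1, 4, 5, 6}  = {1, 4} ∪ {1, 5, 6}
  {3, 4, 5, 6}  = {5} ∪ {3, 4, 6}
  (now 58)
Iteration 5 adds 6:
  {1, 2}  = X∖{3, 4, 5, 6}
  {1, 3}  = {3} ∪ {1}
  {1, 2, 3}  = {2, 3} ∪ {1}
  {4, 5, 6}  = {4, 5} ∪ {5, 6}
  {1, 2, 3, 6}  = X∖{4, 5}
  {2, 4, 5, 6}  = {2, 4, 6} ∪ {4, 5}
  (now 64)
Iteration 6 adds nothing — fixpoint reached.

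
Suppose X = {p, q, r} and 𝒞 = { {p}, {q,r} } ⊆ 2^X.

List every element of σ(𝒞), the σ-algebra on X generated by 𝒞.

σ(𝒞) (4 sets): { {}, {p}, {q,r}, X }

Check:
Take S₀ = 𝒞 ∪ {∅, X} = { {}, {p}, {q,r}, X }.
After Round 1 the family is unchanged; done.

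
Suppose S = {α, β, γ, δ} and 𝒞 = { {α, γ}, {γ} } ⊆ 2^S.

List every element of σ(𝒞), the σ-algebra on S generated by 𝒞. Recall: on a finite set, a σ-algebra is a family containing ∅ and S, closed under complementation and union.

Seed the family with 𝒞 together with ∅ and S: { {}, {γ}, {α, γ}, S }.
Iteration 1: +2 →
  {β, δ}  = ᶜ of {α, γ}
  {α, β, δ}  = ᶜ of {γ}
  — 6 sets.
Iteration 2 adds 1:
  {β, γ, δ}  = {γ} ∪ {β, δ}
  — 7 sets.
Iteration 3 (1 new):
  {α}  = ᶜ of {β, γ, δ}
  — 8 sets.
Iteration 4: already closed under ᶜ and ∪.

Hence σ(𝒞) has 8 members: { {}, {α}, {γ}, {α, γ}, {β, δ}, {α, β, δ}, {β, γ, δ}, S }.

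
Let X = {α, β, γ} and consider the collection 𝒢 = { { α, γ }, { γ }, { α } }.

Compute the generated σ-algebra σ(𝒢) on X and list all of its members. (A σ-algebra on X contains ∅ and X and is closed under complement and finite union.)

σ(𝒢) = { {  }, { α }, { β }, { γ }, { α, β }, { α, γ }, { β, γ }, X }

Trace:
Initial family (5 sets): { {  }, { α }, { γ }, { α, γ }, X }.
Round 1 adds 3:
  { β }  = X∖{ α, γ }
  { α, β }  = X∖{ γ }
  { β, γ }  = X∖{ α }
  — 8 sets.
Round 2: already closed under ᶜ and ∪.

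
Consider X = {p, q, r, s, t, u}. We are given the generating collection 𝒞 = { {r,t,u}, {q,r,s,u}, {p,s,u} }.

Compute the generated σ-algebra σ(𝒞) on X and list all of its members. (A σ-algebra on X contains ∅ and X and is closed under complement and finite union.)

Seed the family with 𝒞 together with ∅ and X: { {}, {p,s,u}, {r,t,u}, {q,r,s,u}, X }.
Iteration 1 (6 new):
  {p,t}  = complement {q,r,s,u}
  {p,q,s}  = complement {r,t,u}
  {q,r,t}  = complement {p,s,u}
  {p,q,r,s,u}  = {q,r,s,u} ∪ {p,s,u}
  {p,r,s,t,u}  = {r,t,u} ∪ {p,s,u}
  {q,r,s,t,u}  = {q,r,s,u} ∪ {r,t,u}
  [11 total]
Iteration 2 (10 new):
  {p}  = complement {q,r,s,t,u}
  {q}  = complement {p,r,s,t,u}
  {t}  = complement {p,q,r,s,u}
  {p,q,r,t}  = {q,r,t} ∪ {p,t}
  {p,q,s,t}  = {p,q,s} ∪ {p,t}
  {p,q,s,u}  = {p,s,u} ∪ {p,q,s}
  {p,r,t,u}  = {r,t,u} ∪ {p,t}
  {p,s,t,u}  = {p,s,u} ∪ {p,t}
  {q,r,t,u}  = {q,r,t} ∪ {r,t,u}
  {p,q,r,s,t}  = {p,q,s} ∪ {q,r,t}
  [21 total]
Iteration 3. New:
  {u}  = complement {p,q,r,s,t}
  {p,q}  = {q} ∪ {p}
  {p,s}  = complement {q,r,t,u}
  {q,r}  = complement {p,s,t,u}
  {q,s}  = complement {p,r,t,u}
  {q,t}  = {q} ∪ {t}
  {r,t}  = complement {p,q,s,u}
  {r,u}  = complement {p,q,s,t}
  {s,u}  = complement {p,q,r,t}
  {p,q,t}  = {q} ∪ {p,t}
  {p,q,r,t,u}  = {q} ∪ {p,r,t,u}
  {p,q,s,t,u}  = {p,s,t,u} ∪ {q}
  [33 total]
Iteration 4: +26 →
  {r}  = complement {p,q,s,t,u}
  {s}  = complement {p,q,r,t,u}
  {p,u}  = {u} ∪ {p}
  {q,u}  = {q} ∪ {u}
  {t,u}  = {u} ∪ {t}
  {p,q,r}  = {p,q} ∪ {q,r}
  {p,q,u}  = {p,q} ∪ {u}
  {p,r,t}  = {p,t} ∪ {r,t}
  {p,r,u}  = {r,u} ∪ {p}
  {p,s,t}  = {t} ∪ {p,s}
  {p,t,u}  = {u} ∪ {p,t}
  {q,r,s}  = {q,r} ∪ {q,s}
  {q,r,u}  = {q} ∪ {r,u}
  {q,s,t}  = {q,t} ∪ {q,s}
  {q,s,u}  = {q} ∪ {s,u}
  {q,t,u}  = {q,t} ∪ {u}
  {r,s,u}  = complement {p,q,t}
  {s,t,u}  = {t} ∪ {s,u}
  {p,q,r,s}  = {p,q,s} ∪ {q,r}
  {p,q,r,u}  = {p,q} ∪ {r,u}
  {p,q,t,u}  = {u} ∪ {p,q,t}
  {p,r,s,t}  = {p,s} ∪ {r,t}
  {p,r,s,u}  = complement {q,t}
  {q,r,s,t}  = {q,r,t} ∪ {q,s}
  {q,s,t,u}  = {q,t} ∪ {s,u}
  {r,s,t,u}  = complement {p,q}
  [59 total]
Iteration 5: +5 →
  {p,r}  = complement {q,s,t,u}
  {r,s}  = complement {p,q,t,u}
  {s,t}  = complement {p,q,r,u}
  {p,r,s}  = complement {q,t,u}
  {r,s,t}  = complement {p,q,u}
  [64 total]
Iteration 6: stable.

|σ(𝒞)| = 64.  σ(𝒞) = { {}, {p}, {q}, {r}, {s}, {t}, {u}, {p,q}, {p,r}, {p,s}, {p,t}, {p,u}, {q,r}, {q,s}, {q,t}, {q,u}, {r,s}, {r,t}, {r,u}, {s,t}, {s,u}, {t,u}, {p,q,r}, {p,q,s}, {p,q,t}, {p,q,u}, {p,r,s}, {p,r,t}, {p,r,u}, {p,s,t}, {p,s,u}, {p,t,u}, {q,r,s}, {q,r,t}, {q,r,u}, {q,s,t}, {q,s,u}, {q,t,u}, {r,s,t}, {r,s,u}, {r,t,u}, {s,t,u}, {p,q,r,s}, {p,q,r,t}, {p,q,r,u}, {p,q,s,t}, {p,q,s,u}, {p,q,t,u}, {p,r,s,t}, {p,r,s,u}, {p,r,t,u}, {p,s,t,u}, {q,r,s,t}, {q,r,s,u}, {q,r,t,u}, {q,s,t,u}, {r,s,t,u}, {p,q,r,s,t}, {p,q,r,s,u}, {p,q,r,t,u}, {p,q,s,t,u}, {p,r,s,t,u}, {q,r,s,t,u}, X }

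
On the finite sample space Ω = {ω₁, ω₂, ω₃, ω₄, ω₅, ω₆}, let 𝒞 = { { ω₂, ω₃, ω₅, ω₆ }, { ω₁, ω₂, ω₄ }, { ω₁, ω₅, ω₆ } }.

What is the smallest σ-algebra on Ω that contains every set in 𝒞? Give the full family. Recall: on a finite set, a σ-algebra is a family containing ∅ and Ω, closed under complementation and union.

σ(𝒞) = { ∅, { ω₁ }, { ω₂ }, { ω₃ }, { ω₄ }, { ω₁, ω₂ }, { ω₁, ω₃ }, { ω₁, ω₄ }, { ω₂, ω₃ }, { ω₂, ω₄ }, { ω₃, ω₄ }, { ω₅, ω₆ }, { ω₁, ω₂, ω₃ }, { ω₁, ω₂, ω₄ }, { ω₁, ω₃, ω₄ }, { ω₁, ω₅, ω₆ }, { ω₂, ω₃, ω₄ }, { ω₂, ω₅, ω₆ }, { ω₃, ω₅, ω₆ }, { ω₄, ω₅, ω₆ }, { ω₁, ω₂, ω₃, ω₄ }, { ω₁, ω₂, ω₅, ω₆ }, { ω₁, ω₃, ω₅, ω₆ }, { ω₁, ω₄, ω₅, ω₆ }, { ω₂, ω₃, ω₅, ω₆ }, { ω₂, ω₄, ω₅, ω₆ }, { ω₃, ω₄, ω₅, ω₆ }, { ω₁, ω₂, ω₃, ω₅, ω₆ }, { ω₁, ω₂, ω₄, ω₅, ω₆ }, { ω₁, ω₃, ω₄, ω₅, ω₆ }, { ω₂, ω₃, ω₄, ω₅, ω₆ }, Ω }

Trace:
Begin from { ∅, { ω₁, ω₂, ω₄ }, { ω₁, ω₅, ω₆ }, { ω₂, ω₃, ω₅, ω₆ }, Ω } (that is, 𝒞 plus ∅ and Ω).
Round 1. New:
  { ω₁, ω₄ }  = complement { ω₂, ω₃, ω₅, ω₆ }
  { ω₂, ω₃, ω₄ }  = complement { ω₁, ω₅, ω₆ }
  { ω₃, ω₅, ω₆ }  = complement { ω₁, ω₂, ω₄ }
  { ω₁, ω₂, ω₃, ω₅, ω₆ }  = { ω₁, ω₅, ω₆ } ∪ { ω₂, ω₃, ω₅, ω₆ }
  { ω₁, ω₂, ω₄, ω₅, ω₆ }  = { ω₁, ω₅, ω₆ } ∪ { ω₁, ω₂, ω₄ }
  [10 total]
Round 2 adds 7:
  { ω₃ }  = complement { ω₁, ω₂, ω₄, ω₅, ω₆ }
  { ω₄ }  = complement { ω₁, ω₂, ω₃, ω₅, ω₆ }
  { ω₁, ω₂, ω₃, ω₄ }  = { ω₂, ω₃, ω₄ } ∪ { ω₁, ω₂, ω₄ }
  { ω₁, ω₃, ω₅, ω₆ }  = { ω₁, ω₅, ω₆ } ∪ { ω₃, ω₅, ω₆ }
  { ω₁, ω₄, ω₅, ω₆ }  = { ω₁, ω₄ } ∪ { ω₁, ω₅, ω₆ }
  { ω₁, ω₃, ω₄, ω₅, ω₆ }  = { ω₁, ω₄ } ∪ { ω₃, ω₅, ω₆ }
  { ω₂, ω₃, ω₄, ω₅, ω₆ }  = { ω₂, ω₃, ω₄ } ∪ { ω₃, ω₅, ω₆ }
  [17 total]
Round 3. New:
  { ω₁ }  = complement { ω₂, ω₃, ω₄, ω₅, ω₆ }
  { ω₂ }  = complement { ω₁, ω₃, ω₄, ω₅, ω₆ }
  { ω₂, ω₃ }  = complement { ω₁, ω₄, ω₅, ω₆ }
  { ω₂, ω₄ }  = complement { ω₁, ω₃, ω₅, ω₆ }
  { ω₃, ω₄ }  = { ω₃ } ∪ { ω₄ }
  { ω₅, ω₆ }  = complement { ω₁, ω₂, ω₃, ω₄ }
  { ω₁, ω₃, ω₄ }  = { ω₃ } ∪ { ω₁, ω₄ }
  { ω₃, ω₄, ω₅, ω₆ }  = { ω₃, ω₅, ω₆ } ∪ { ω₄ }
  [25 total]
Round 4 adds 7:
  { ω₁, ω₂ }  = complement { ω₃, ω₄, ω₅, ω₆ }
  { ω₁, ω₃ }  = { ω₁ } ∪ { ω₃ }
  { ω₁, ω₂, ω₃ }  = { ω₁ } ∪ { ω₂, ω₃ }
  { ω₂, ω₅, ω₆ }  = complement { ω₁, ω₃, ω₄ }
  { ω₄, ω₅, ω₆ }  = { ω₅, ω₆ } ∪ { ω₄ }
  { ω₁, ω₂, ω₅, ω₆ }  = complement { ω₃, ω₄ }
  { ω₂, ω₄, ω₅, ω₆ }  = { ω₅, ω₆ } ∪ { ω₂, ω₄ }
  [32 total]
Round 5 adds nothing — fixpoint reached.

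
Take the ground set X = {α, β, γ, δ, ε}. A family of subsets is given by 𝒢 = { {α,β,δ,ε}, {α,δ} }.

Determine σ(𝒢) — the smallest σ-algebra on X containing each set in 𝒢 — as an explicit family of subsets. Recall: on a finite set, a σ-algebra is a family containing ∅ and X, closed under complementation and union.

σ(𝒢) (8 sets): { ∅, {γ}, {α,δ}, {β,ε}, {α,γ,δ}, {β,γ,ε}, {α,β,δ,ε}, X }

Working:
Initial family (4 sets): { ∅, {α,δ}, {α,β,δ,ε}, X }.
Step 1: 2 new —
  {γ}  = ᶜ of {α,β,δ,ε}
  {β,γ,ε}  = ᶜ of {α,δ}
  (now 6)
Step 2. New:
  {α,γ,δ}  = {γ} ∪ {α,δ}
  (now 7)
Step 3 (1 new):
  {β,ε}  = ᶜ of {α,γ,δ}
  (now 8)
Step 4: already closed under ᶜ and ∪.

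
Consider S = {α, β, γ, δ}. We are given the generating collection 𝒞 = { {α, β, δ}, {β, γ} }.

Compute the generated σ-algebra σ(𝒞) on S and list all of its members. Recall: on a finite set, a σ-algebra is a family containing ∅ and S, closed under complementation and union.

Initial family (4 sets): { {}, {β, γ}, {α, β, δ}, S }.
Pass 1: 2 new —
  {γ}  = S∖{α, β, δ}
  {α, δ}  = S∖{β, γ}
  (now 6)
Pass 2 (1 new):
  {α, γ, δ}  = {γ} ∪ {α, δ}
  (now 7)
Pass 3 (1 new):
  {β}  = S∖{α, γ, δ}
  (now 8)
After Pass 4 the family is unchanged; done.

|σ(𝒞)| = 8.  σ(𝒞) = { {}, {β}, {γ}, {α, δ}, {β, γ}, {α, β, δ}, {α, γ, δ}, S }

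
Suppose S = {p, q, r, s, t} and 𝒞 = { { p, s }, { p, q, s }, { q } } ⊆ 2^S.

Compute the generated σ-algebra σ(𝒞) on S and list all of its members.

Seed the family with 𝒞 together with ∅ and S: { {}, { q }, { p, s }, { p, q, s }, S }.
Round 1. New:
  { r, t }  = ᶜ of { p, q, s }
  { q, r, t }  = ᶜ of { p, s }
  { p, r, s, t }  = ᶜ of { q }
Round 2: no new sets; the family is a σ-algebra.

|σ(𝒞)| = 8.  σ(𝒞) = { {}, { q }, { p, s }, { r, t }, { p, q, s }, { q, r, t }, { p, r, s, t }, S }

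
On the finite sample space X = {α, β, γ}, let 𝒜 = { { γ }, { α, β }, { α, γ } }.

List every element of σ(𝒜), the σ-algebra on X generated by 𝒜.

σ(𝒜) (8 sets): { {}, { α }, { β }, { γ }, { α, β }, { α, γ }, { β, γ }, X }

Trace:
Begin from { {}, { γ }, { α, β }, { α, γ }, X } (that is, 𝒜 plus ∅ and X).
Pass 1 adds 1:
  { β }  = X∖{ α, γ }
Pass 2: +1 →
  { β, γ }  = { γ } ∪ { β }
Pass 3. New:
  { α }  = X∖{ β, γ }
Pass 4: closed — nothing new.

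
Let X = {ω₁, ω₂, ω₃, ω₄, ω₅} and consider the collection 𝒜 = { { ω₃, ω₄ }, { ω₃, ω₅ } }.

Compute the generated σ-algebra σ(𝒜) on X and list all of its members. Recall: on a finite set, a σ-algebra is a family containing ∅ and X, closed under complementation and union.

Begin from { {}, { ω₃, ω₄ }, { ω₃, ω₅ }, X } (that is, 𝒜 plus ∅ and X).
Iteration 1: 3 new —
  { ω₁, ω₂, ω₄ }  = ᶜ of { ω₃, ω₅ }
  { ω₁, ω₂, ω₅ }  = ᶜ of { ω₃, ω₄ }
  { ω₃, ω₄, ω₅ }  = { ω₃, ω₅ } ∪ { ω₃, ω₄ }
  |family| = 7
Iteration 2 adds 4:
  { ω₁, ω₂ }  = ᶜ of { ω₃, ω₄, ω₅ }
  { ω₁, ω₂, ω₃, ω₄ }  = { ω₃, ω₄ } ∪ { ω₁, ω₂, ω₄ }
  { ω₁, ω₂, ω₃, ω₅ }  = { ω₁, ω₂, ω₅ } ∪ { ω₃, ω₅ }
  { ω₁, ω₂, ω₄, ω₅ }  = { ω₁, ω₂, ω₅ } ∪ { ω₁, ω₂, ω₄ }
  |family| = 11
Iteration 3 adds 3:
  { ω₃ }  = ᶜ of { ω₁, ω₂, ω₄, ω₅ }
  { ω₄ }  = ᶜ of { ω₁, ω₂, ω₃, ω₅ }
  { ω₅ }  = ᶜ of { ω₁, ω₂, ω₃, ω₄ }
  |family| = 14
Iteration 4 adds 2:
  { ω₄, ω₅ }  = { ω₄ } ∪ { ω₅ }
  { ω₁, ω₂, ω₃ }  = { ω₃ } ∪ { ω₁, ω₂ }
  |family| = 16
Iteration 5: already closed under ᶜ and ∪.

Therefore σ(𝒜) = { {}, { ω₃ }, { ω₄ }, { ω₅ }, { ω₁, ω₂ }, { ω₃, ω₄ }, { ω₃, ω₅ }, { ω₄, ω₅ }, { ω₁, ω₂, ω₃ }, { ω₁, ω₂, ω₄ }, { ω₁, ω₂, ω₅ }, { ω₃, ω₄, ω₅ }, { ω₁, ω₂, ω₃, ω₄ }, { ω₁, ω₂, ω₃, ω₅ }, { ω₁, ω₂, ω₄, ω₅ }, X } (|σ(𝒜)| = 16).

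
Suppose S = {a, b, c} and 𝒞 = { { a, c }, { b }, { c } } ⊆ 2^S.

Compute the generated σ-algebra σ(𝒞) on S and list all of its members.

Start: 𝒞 ∪ {∅, S} = { {}, { b }, { c }, { a, c }, S }.
Iteration 1: 2 new —
  { a, b }  = { c }ᶜ
  { b, c }  = { c } ∪ { b }
  — 7 sets.
Iteration 2: +1 →
  { a }  = { b, c }ᶜ
  — 8 sets.
Iteration 3: no new sets; the family is a σ-algebra.

Hence σ(𝒞) has 8 members: { {}, { a }, { b }, { c }, { a, b }, { a, c }, { b, c }, S }.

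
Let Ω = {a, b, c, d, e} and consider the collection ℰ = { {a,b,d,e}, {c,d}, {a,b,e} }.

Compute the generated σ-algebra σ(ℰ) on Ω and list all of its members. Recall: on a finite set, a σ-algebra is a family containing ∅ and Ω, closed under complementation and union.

|σ(ℰ)| = 8.  σ(ℰ) = { {}, {c}, {d}, {c,d}, {a,b,e}, {a,b,c,e}, {a,b,d,e}, Ω }

Check:
Take S₀ = ℰ ∪ {∅, Ω} = { {}, {c,d}, {a,b,e}, {a,b,d,e}, Ω }.
Pass 1: +1 →
  {c}  = Ω∖{a,b,d,e}
  — 6 sets.
Pass 2 adds 1:
  {a,b,c,e}  = {c} ∪ {a,b,e}
  — 7 sets.
Pass 3 adds 1:
  {d}  = Ω∖{a,b,c,e}
  — 8 sets.
Pass 4: no new sets; the family is a σ-algebra.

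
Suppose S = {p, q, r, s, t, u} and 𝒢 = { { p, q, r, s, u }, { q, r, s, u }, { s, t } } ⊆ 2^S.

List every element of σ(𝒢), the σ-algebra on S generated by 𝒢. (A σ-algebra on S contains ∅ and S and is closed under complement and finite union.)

Answer: σ(𝒢) = { ∅, { p }, { s }, { t }, { p, s }, { p, t }, { s, t }, { p, s, t }, { q, r, u }, { p, q, r, u }, { q, r, s, u }, { q, r, t, u }, { p, q, r, s, u }, { p, q, r, t, u }, { q, r, s, t, u }, S }

Derivation:
Begin from { ∅, { s, t }, { q, r, s, u }, { p, q, r, s, u }, S } (that is, 𝒢 plus ∅ and S).
Iteration 1: +4 →
  { t }  = complement { p, q, r, s, u }
  { p, t }  = complement { q, r, s, u }
  { p, q, r, u }  = complement { s, t }
  { q, r, s, t, u }  = { s, t } ∪ { q, r, s, u }
  [9 total]
Iteration 2. New:
  { p }  = complement { q, r, s, t, u }
  { p, s, t }  = { s, t } ∪ { p, t }
  { p, q, r, t, u }  = { p, q, r, u } ∪ { t }
  [12 total]
Iteration 3 (2 new):
  { s }  = complement { p, q, r, t, u }
  { q, r, u }  = complement { p, s, t }
  [14 total]
Iteration 4. New:
  { p, s }  = { s } ∪ { p }
  { q, r, t, u }  = { q, r, u } ∪ { t }
  [16 total]
Iteration 5: already closed under ᶜ and ∪.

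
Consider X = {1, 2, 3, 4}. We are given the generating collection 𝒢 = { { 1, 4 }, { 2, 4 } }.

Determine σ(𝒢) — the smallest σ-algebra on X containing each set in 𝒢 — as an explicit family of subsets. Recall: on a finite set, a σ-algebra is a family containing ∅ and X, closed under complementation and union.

Seed the family with 𝒢 together with ∅ and X: { {  }, { 1, 4 }, { 2, 4 }, X }.
Pass 1. New:
  { 1, 3 }  = ᶜ of { 2, 4 }
  { 2, 3 }  = ᶜ of { 1, 4 }
  { 1, 2, 4 }  = { 2, 4 } ∪ { 1, 4 }
  — 7 sets.
Pass 2 (4 new):
  { 3 }  = ᶜ of { 1, 2, 4 }
  { 1, 2, 3 }  = { 2, 3 } ∪ { 1, 3 }
  { 1, 3, 4 }  = { 1, 4 } ∪ { 1, 3 }
  { 2, 3, 4 }  = { 2, 3 } ∪ { 2, 4 }
  — 11 sets.
Pass 3. New:
  { 1 }  = ᶜ of { 2, 3, 4 }
  { 2 }  = ᶜ of { 1, 3, 4 }
  { 4 }  = ᶜ of { 1, 2, 3 }
  — 14 sets.
Pass 4 (2 new):
  { 1, 2 }  = { 2 } ∪ { 1 }
  { 3, 4 }  = { 3 } ∪ { 4 }
  — 16 sets.
Pass 5 adds nothing — fixpoint reached.

Therefore σ(𝒢) = { {  }, { 1 }, { 2 }, { 3 }, { 4 }, { 1, 2 }, { 1, 3 }, { 1, 4 }, { 2, 3 }, { 2, 4 }, { 3, 4 }, { 1, 2, 3 }, { 1, 2, 4 }, { 1, 3, 4 }, { 2, 3, 4 }, X } (|σ(𝒢)| = 16).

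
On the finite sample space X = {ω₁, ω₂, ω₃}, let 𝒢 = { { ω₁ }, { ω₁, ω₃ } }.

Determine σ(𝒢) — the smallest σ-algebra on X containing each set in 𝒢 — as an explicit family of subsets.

Initial family (4 sets): { {  }, { ω₁ }, { ω₁, ω₃ }, X }.
Round 1 adds 2:
  { ω₂ }  = complement { ω₁, ω₃ }
  { ω₂, ω₃ }  = complement { ω₁ }
Round 2. New:
  { ω₁, ω₂ }  = { ω₂ } ∪ { ω₁ }
Round 3. New:
  { ω₃ }  = complement { ω₁, ω₂ }
Round 4: closed — nothing new.

|σ(𝒢)| = 8.  σ(𝒢) = { {  }, { ω₁ }, { ω₂ }, { ω₃ }, { ω₁, ω₂ }, { ω₁, ω₃ }, { ω₂, ω₃ }, X }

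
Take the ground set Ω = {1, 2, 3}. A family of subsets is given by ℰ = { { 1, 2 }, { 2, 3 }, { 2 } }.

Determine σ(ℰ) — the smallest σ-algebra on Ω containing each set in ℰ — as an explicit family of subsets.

Begin from { ∅, { 2 }, { 1, 2 }, { 2, 3 }, Ω } (that is, ℰ plus ∅ and Ω).
Step 1. New:
  { 1 }  = complement { 2, 3 }
  { 3 }  = complement { 1, 2 }
  { 1, 3 }  = complement { 2 }
Step 2: already closed under ᶜ and ∪.

Hence σ(ℰ) has 8 members: { ∅, { 1 }, { 2 }, { 3 }, { 1, 2 }, { 1, 3 }, { 2, 3 }, Ω }.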